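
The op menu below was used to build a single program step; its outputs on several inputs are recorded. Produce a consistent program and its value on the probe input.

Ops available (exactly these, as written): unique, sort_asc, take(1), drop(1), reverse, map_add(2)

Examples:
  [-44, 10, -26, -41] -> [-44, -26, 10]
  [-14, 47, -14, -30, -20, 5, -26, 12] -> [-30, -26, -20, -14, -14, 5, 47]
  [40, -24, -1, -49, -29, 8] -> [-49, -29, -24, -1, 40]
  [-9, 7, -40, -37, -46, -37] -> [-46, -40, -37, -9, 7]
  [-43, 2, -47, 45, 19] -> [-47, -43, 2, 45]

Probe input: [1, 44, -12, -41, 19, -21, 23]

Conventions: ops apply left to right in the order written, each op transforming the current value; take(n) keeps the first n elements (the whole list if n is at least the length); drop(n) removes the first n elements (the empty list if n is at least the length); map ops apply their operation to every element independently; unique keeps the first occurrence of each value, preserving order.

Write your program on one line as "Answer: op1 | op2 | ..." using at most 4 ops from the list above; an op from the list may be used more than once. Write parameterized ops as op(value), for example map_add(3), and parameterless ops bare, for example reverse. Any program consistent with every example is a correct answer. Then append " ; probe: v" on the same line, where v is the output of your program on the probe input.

reverse | drop(1) | sort_asc ; probe: [-41, -21, -12, 1, 19, 44]

Check, running the answer program on each example:
  [-44, 10, -26, -41] -> [-41, -26, 10, -44] -> [-26, 10, -44] -> [-44, -26, 10]
  [-14, 47, -14, -30, -20, 5, -26, 12] -> [12, -26, 5, -20, -30, -14, 47, -14] -> [-26, 5, -20, -30, -14, 47, -14] -> [-30, -26, -20, -14, -14, 5, 47]
  [40, -24, -1, -49, -29, 8] -> [8, -29, -49, -1, -24, 40] -> [-29, -49, -1, -24, 40] -> [-49, -29, -24, -1, 40]
  [-9, 7, -40, -37, -46, -37] -> [-37, -46, -37, -40, 7, -9] -> [-46, -37, -40, 7, -9] -> [-46, -40, -37, -9, 7]
  [-43, 2, -47, 45, 19] -> [19, 45, -47, 2, -43] -> [45, -47, 2, -43] -> [-47, -43, 2, 45]
  probe: [1, 44, -12, -41, 19, -21, 23] -> [23, -21, 19, -41, -12, 44, 1] -> [-21, 19, -41, -12, 44, 1] -> [-41, -21, -12, 1, 19, 44]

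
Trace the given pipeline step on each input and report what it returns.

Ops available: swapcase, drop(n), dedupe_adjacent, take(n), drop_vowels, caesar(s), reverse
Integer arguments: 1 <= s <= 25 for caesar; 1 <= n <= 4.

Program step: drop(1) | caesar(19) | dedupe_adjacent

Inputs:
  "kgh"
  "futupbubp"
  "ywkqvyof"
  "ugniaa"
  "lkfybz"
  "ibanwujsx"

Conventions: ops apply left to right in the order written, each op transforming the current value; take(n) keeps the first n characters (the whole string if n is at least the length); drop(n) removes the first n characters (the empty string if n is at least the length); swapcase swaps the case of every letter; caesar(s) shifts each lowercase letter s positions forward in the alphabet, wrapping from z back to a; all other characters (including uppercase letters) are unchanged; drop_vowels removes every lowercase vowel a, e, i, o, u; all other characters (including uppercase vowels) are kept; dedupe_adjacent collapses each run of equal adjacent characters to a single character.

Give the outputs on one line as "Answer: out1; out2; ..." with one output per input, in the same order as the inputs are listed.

"za"; "nmniunui"; "pdjorhy"; "zgbt"; "dyrus"; "utgpnclq"

Execution, op by op:
  "kgh" -> "gh" -> "za" -> "za"
  "futupbubp" -> "utupbubp" -> "nmniunui" -> "nmniunui"
  "ywkqvyof" -> "wkqvyof" -> "pdjorhy" -> "pdjorhy"
  "ugniaa" -> "gniaa" -> "zgbtt" -> "zgbt"
  "lkfybz" -> "kfybz" -> "dyrus" -> "dyrus"
  "ibanwujsx" -> "banwujsx" -> "utgpnclq" -> "utgpnclq"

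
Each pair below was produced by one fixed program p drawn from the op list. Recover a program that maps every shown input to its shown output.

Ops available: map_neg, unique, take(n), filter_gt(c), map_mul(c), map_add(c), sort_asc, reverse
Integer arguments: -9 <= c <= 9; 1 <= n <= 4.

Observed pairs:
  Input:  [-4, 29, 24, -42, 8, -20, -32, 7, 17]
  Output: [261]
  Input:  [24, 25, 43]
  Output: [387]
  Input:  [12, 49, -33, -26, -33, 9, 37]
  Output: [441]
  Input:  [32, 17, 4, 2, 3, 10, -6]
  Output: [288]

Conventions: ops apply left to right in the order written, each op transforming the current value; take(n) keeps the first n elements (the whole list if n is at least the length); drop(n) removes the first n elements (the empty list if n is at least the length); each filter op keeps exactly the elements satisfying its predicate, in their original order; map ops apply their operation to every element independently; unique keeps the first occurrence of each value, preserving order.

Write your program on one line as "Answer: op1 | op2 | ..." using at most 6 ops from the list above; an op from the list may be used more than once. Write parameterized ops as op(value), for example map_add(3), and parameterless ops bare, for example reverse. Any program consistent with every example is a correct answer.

unique | reverse | map_neg | sort_asc | take(1) | map_mul(-9)

Check, running the answer program on each example:
  [-4, 29, 24, -42, 8, -20, -32, 7, 17] -> [-4, 29, 24, -42, 8, -20, -32, 7, 17] -> [17, 7, -32, -20, 8, -42, 24, 29, -4] -> [-17, -7, 32, 20, -8, 42, -24, -29, 4] -> [-29, -24, -17, -8, -7, 4, 20, 32, 42] -> [-29] -> [261]
  [24, 25, 43] -> [24, 25, 43] -> [43, 25, 24] -> [-43, -25, -24] -> [-43, -25, -24] -> [-43] -> [387]
  [12, 49, -33, -26, -33, 9, 37] -> [12, 49, -33, -26, 9, 37] -> [37, 9, -26, -33, 49, 12] -> [-37, -9, 26, 33, -49, -12] -> [-49, -37, -12, -9, 26, 33] -> [-49] -> [441]
  [32, 17, 4, 2, 3, 10, -6] -> [32, 17, 4, 2, 3, 10, -6] -> [-6, 10, 3, 2, 4, 17, 32] -> [6, -10, -3, -2, -4, -17, -32] -> [-32, -17, -10, -4, -3, -2, 6] -> [-32] -> [288]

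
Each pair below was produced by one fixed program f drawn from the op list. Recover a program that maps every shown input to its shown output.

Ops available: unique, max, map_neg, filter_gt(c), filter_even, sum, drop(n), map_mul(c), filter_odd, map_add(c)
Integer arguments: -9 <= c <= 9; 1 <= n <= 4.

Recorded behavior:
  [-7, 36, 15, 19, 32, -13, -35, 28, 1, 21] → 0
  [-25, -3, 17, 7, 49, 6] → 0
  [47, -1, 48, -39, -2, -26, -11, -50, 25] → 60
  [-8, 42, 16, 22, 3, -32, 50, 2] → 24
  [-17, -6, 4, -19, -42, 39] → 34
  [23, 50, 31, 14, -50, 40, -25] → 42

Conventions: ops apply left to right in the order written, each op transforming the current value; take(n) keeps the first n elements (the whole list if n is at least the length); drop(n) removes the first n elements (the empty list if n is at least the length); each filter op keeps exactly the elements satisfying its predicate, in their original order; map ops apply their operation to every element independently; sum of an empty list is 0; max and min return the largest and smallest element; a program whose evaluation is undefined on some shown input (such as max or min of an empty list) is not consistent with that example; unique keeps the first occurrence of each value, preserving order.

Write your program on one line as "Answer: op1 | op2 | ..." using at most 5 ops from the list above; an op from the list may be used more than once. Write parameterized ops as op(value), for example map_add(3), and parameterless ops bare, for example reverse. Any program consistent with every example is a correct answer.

map_neg | map_add(-8) | filter_gt(4) | filter_even | sum

Check, running the answer program on each example:
  [-7, 36, 15, 19, 32, -13, -35, 28, 1, 21] -> [7, -36, -15, -19, -32, 13, 35, -28, -1, -21] -> [-1, -44, -23, -27, -40, 5, 27, -36, -9, -29] -> [5, 27] -> [] -> 0
  [-25, -3, 17, 7, 49, 6] -> [25, 3, -17, -7, -49, -6] -> [17, -5, -25, -15, -57, -14] -> [17] -> [] -> 0
  [47, -1, 48, -39, -2, -26, -11, -50, 25] -> [-47, 1, -48, 39, 2, 26, 11, 50, -25] -> [-55, -7, -56, 31, -6, 18, 3, 42, -33] -> [31, 18, 42] -> [18, 42] -> 60
  [-8, 42, 16, 22, 3, -32, 50, 2] -> [8, -42, -16, -22, -3, 32, -50, -2] -> [0, -50, -24, -30, -11, 24, -58, -10] -> [24] -> [24] -> 24
  [-17, -6, 4, -19, -42, 39] -> [17, 6, -4, 19, 42, -39] -> [9, -2, -12, 11, 34, -47] -> [9, 11, 34] -> [34] -> 34
  [23, 50, 31, 14, -50, 40, -25] -> [-23, -50, -31, -14, 50, -40, 25] -> [-31, -58, -39, -22, 42, -48, 17] -> [42, 17] -> [42] -> 42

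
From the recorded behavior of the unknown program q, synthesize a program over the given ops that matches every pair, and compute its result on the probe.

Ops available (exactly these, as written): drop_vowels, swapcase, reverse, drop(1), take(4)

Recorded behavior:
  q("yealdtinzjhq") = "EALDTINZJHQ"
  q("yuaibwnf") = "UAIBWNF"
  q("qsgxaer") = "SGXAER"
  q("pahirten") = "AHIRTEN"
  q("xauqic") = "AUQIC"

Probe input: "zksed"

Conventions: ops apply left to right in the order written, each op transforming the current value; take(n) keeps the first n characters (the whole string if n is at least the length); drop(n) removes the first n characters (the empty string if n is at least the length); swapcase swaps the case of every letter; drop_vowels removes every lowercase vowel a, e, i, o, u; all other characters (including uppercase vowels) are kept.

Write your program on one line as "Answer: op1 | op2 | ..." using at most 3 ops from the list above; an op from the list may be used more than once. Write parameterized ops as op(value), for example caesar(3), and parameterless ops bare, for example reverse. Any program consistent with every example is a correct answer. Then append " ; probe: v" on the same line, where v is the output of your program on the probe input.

swapcase | drop(1) ; probe: "KSED"

Check, running the answer program on each example:
  "yealdtinzjhq" -> "YEALDTINZJHQ" -> "EALDTINZJHQ"
  "yuaibwnf" -> "YUAIBWNF" -> "UAIBWNF"
  "qsgxaer" -> "QSGXAER" -> "SGXAER"
  "pahirten" -> "PAHIRTEN" -> "AHIRTEN"
  "xauqic" -> "XAUQIC" -> "AUQIC"
  probe: "zksed" -> "ZKSED" -> "KSED"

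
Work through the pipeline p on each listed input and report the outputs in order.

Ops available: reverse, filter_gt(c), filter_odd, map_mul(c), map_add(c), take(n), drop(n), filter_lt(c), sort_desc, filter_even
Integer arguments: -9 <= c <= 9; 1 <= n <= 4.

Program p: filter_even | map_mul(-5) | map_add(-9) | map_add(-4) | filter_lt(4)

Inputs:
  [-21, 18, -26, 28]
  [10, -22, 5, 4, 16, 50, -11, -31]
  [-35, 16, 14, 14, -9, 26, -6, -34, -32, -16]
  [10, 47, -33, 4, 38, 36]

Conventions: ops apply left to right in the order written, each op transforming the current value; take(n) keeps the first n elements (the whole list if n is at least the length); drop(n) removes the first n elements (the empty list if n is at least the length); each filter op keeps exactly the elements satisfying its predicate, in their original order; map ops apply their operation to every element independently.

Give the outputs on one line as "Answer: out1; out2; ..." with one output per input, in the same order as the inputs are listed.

Execution, op by op:
  [-21, 18, -26, 28] -> [18, -26, 28] -> [-90, 130, -140] -> [-99, 121, -149] -> [-103, 117, -153] -> [-103, -153]
  [10, -22, 5, 4, 16, 50, -11, -31] -> [10, -22, 4, 16, 50] -> [-50, 110, -20, -80, -250] -> [-59, 101, -29, -89, -259] -> [-63, 97, -33, -93, -263] -> [-63, -33, -93, -263]
  [-35, 16, 14, 14, -9, 26, -6, -34, -32, -16] -> [16, 14, 14, 26, -6, -34, -32, -16] -> [-80, -70, -70, -130, 30, 170, 160, 80] -> [-89, -79, -79, -139, 21, 161, 151, 71] -> [-93, -83, -83, -143, 17, 157, 147, 67] -> [-93, -83, -83, -143]
  [10, 47, -33, 4, 38, 36] -> [10, 4, 38, 36] -> [-50, -20, -190, -180] -> [-59, -29, -199, -189] -> [-63, -33, -203, -193] -> [-63, -33, -203, -193]

[-103, -153]; [-63, -33, -93, -263]; [-93, -83, -83, -143]; [-63, -33, -203, -193]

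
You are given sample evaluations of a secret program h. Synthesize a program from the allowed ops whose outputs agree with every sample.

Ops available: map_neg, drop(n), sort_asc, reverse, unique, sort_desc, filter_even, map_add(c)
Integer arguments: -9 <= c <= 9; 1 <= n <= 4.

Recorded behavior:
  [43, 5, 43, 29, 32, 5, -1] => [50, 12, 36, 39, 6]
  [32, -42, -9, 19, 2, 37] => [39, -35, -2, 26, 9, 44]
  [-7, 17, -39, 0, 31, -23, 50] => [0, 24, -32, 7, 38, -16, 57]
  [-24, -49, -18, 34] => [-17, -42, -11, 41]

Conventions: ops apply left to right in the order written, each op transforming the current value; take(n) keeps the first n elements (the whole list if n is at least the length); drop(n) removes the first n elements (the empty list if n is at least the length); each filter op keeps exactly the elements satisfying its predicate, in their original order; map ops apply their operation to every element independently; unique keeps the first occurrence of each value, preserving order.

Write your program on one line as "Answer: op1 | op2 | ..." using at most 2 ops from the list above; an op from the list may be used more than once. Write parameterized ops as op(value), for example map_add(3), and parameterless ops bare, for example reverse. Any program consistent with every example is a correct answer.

unique | map_add(7)

Check, running the answer program on each example:
  [43, 5, 43, 29, 32, 5, -1] -> [43, 5, 29, 32, -1] -> [50, 12, 36, 39, 6]
  [32, -42, -9, 19, 2, 37] -> [32, -42, -9, 19, 2, 37] -> [39, -35, -2, 26, 9, 44]
  [-7, 17, -39, 0, 31, -23, 50] -> [-7, 17, -39, 0, 31, -23, 50] -> [0, 24, -32, 7, 38, -16, 57]
  [-24, -49, -18, 34] -> [-24, -49, -18, 34] -> [-17, -42, -11, 41]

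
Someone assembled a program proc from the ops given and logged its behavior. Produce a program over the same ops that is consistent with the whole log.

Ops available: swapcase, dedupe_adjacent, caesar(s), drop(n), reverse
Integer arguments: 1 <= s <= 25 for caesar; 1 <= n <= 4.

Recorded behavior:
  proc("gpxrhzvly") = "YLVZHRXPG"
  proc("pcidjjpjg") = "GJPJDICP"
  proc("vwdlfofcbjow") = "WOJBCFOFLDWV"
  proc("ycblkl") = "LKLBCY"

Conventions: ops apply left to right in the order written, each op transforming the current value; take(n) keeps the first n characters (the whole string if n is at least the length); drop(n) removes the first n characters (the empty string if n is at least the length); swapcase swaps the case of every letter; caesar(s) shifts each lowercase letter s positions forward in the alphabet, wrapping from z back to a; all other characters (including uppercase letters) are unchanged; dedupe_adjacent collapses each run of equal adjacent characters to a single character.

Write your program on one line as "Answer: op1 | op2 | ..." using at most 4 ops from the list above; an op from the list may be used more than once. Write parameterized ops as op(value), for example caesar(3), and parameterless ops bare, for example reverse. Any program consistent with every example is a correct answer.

reverse | dedupe_adjacent | swapcase

Check, running the answer program on each example:
  "gpxrhzvly" -> "ylvzhrxpg" -> "ylvzhrxpg" -> "YLVZHRXPG"
  "pcidjjpjg" -> "gjpjjdicp" -> "gjpjdicp" -> "GJPJDICP"
  "vwdlfofcbjow" -> "wojbcfofldwv" -> "wojbcfofldwv" -> "WOJBCFOFLDWV"
  "ycblkl" -> "lklbcy" -> "lklbcy" -> "LKLBCY"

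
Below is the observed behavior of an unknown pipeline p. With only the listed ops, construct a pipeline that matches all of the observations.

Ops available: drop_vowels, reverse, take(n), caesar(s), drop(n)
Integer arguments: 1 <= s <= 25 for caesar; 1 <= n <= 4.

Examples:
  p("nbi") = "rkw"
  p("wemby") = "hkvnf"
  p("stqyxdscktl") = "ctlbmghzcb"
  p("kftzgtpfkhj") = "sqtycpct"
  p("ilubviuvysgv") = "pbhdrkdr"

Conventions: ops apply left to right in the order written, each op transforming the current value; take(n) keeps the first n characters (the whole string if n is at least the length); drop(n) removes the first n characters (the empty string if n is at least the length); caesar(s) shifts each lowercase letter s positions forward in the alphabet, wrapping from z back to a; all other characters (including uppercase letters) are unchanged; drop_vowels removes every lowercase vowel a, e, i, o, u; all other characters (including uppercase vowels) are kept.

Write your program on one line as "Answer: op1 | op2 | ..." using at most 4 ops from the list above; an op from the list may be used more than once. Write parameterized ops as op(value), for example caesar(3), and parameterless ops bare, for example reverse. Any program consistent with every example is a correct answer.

caesar(24) | reverse | caesar(11) | drop_vowels

Check, running the answer program on each example:
  "nbi" -> "lzg" -> "gzl" -> "rkw" -> "rkw"
  "wemby" -> "uckzw" -> "wzkcu" -> "hkvnf" -> "hkvnf"
  "stqyxdscktl" -> "qrowvbqairj" -> "jriaqbvworq" -> "uctlbmghzcb" -> "ctlbmghzcb"
  "kftzgtpfkhj" -> "idrxerndifh" -> "hfidnrexrdi" -> "sqtoycpicot" -> "sqtycpct"
  "ilubviuvysgv" -> "gjsztgstwqet" -> "teqwtsgtzsjg" -> "epbhedrekdur" -> "pbhdrkdr"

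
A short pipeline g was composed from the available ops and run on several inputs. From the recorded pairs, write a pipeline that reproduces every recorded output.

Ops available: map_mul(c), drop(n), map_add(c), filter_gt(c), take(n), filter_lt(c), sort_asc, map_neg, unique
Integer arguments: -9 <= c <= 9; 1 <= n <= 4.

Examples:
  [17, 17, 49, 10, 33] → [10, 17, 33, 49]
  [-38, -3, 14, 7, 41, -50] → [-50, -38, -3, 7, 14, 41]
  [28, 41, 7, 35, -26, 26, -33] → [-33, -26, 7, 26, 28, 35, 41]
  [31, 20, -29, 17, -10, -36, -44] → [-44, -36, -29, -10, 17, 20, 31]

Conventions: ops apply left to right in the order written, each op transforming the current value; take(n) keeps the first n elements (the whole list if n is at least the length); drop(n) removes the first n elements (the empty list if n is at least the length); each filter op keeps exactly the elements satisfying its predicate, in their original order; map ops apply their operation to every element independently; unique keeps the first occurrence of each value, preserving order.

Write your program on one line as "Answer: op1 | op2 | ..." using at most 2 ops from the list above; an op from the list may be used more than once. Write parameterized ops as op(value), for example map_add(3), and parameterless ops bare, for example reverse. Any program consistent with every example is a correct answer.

sort_asc | unique

Check, running the answer program on each example:
  [17, 17, 49, 10, 33] -> [10, 17, 17, 33, 49] -> [10, 17, 33, 49]
  [-38, -3, 14, 7, 41, -50] -> [-50, -38, -3, 7, 14, 41] -> [-50, -38, -3, 7, 14, 41]
  [28, 41, 7, 35, -26, 26, -33] -> [-33, -26, 7, 26, 28, 35, 41] -> [-33, -26, 7, 26, 28, 35, 41]
  [31, 20, -29, 17, -10, -36, -44] -> [-44, -36, -29, -10, 17, 20, 31] -> [-44, -36, -29, -10, 17, 20, 31]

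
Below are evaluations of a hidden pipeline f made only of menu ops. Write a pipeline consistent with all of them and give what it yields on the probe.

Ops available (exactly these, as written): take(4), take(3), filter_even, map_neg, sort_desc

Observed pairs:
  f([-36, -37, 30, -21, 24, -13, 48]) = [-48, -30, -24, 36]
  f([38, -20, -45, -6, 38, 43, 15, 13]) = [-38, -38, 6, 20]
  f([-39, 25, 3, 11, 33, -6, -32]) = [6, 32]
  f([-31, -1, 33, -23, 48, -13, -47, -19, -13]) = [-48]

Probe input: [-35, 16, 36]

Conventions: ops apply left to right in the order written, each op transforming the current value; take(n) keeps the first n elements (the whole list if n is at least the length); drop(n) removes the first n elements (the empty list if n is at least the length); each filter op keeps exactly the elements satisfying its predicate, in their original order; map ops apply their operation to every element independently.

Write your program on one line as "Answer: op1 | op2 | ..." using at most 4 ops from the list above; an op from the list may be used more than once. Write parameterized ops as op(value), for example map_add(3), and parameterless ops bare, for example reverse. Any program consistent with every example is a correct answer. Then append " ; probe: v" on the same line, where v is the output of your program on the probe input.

sort_desc | filter_even | map_neg ; probe: [-36, -16]

Check, running the answer program on each example:
  [-36, -37, 30, -21, 24, -13, 48] -> [48, 30, 24, -13, -21, -36, -37] -> [48, 30, 24, -36] -> [-48, -30, -24, 36]
  [38, -20, -45, -6, 38, 43, 15, 13] -> [43, 38, 38, 15, 13, -6, -20, -45] -> [38, 38, -6, -20] -> [-38, -38, 6, 20]
  [-39, 25, 3, 11, 33, -6, -32] -> [33, 25, 11, 3, -6, -32, -39] -> [-6, -32] -> [6, 32]
  [-31, -1, 33, -23, 48, -13, -47, -19, -13] -> [48, 33, -1, -13, -13, -19, -23, -31, -47] -> [48] -> [-48]
  probe: [-35, 16, 36] -> [36, 16, -35] -> [36, 16] -> [-36, -16]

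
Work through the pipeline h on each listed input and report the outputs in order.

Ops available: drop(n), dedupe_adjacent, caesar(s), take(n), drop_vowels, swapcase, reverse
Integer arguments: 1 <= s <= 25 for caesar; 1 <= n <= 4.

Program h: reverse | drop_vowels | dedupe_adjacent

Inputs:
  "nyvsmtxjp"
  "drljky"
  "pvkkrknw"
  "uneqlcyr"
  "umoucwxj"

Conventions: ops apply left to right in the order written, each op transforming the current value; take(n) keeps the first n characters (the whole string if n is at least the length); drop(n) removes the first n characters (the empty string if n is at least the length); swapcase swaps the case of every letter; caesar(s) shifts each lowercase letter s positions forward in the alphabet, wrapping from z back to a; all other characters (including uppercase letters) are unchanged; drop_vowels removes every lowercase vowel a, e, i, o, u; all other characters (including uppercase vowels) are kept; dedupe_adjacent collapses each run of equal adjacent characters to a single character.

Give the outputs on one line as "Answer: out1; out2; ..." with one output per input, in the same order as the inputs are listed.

"pjxtmsvyn"; "ykjlrd"; "wnkrkvp"; "ryclqn"; "jxwcm"

Execution, op by op:
  "nyvsmtxjp" -> "pjxtmsvyn" -> "pjxtmsvyn" -> "pjxtmsvyn"
  "drljky" -> "ykjlrd" -> "ykjlrd" -> "ykjlrd"
  "pvkkrknw" -> "wnkrkkvp" -> "wnkrkkvp" -> "wnkrkvp"
  "uneqlcyr" -> "ryclqenu" -> "ryclqn" -> "ryclqn"
  "umoucwxj" -> "jxwcuomu" -> "jxwcm" -> "jxwcm"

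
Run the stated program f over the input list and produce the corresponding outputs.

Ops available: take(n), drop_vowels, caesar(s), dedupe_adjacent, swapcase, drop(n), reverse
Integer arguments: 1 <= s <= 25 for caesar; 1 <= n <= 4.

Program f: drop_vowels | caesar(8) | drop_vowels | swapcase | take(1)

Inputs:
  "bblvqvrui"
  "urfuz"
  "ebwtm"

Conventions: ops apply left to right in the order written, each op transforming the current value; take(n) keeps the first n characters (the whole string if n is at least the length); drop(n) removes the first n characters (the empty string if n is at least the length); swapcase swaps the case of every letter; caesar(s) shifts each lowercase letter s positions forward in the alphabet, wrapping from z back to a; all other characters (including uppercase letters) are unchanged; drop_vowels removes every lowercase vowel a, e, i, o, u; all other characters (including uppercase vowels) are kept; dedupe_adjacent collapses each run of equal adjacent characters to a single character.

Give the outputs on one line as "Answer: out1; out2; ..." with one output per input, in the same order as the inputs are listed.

Execution, op by op:
  "bblvqvrui" -> "bblvqvr" -> "jjtdydz" -> "jjtdydz" -> "JJTDYDZ" -> "J"
  "urfuz" -> "rfz" -> "znh" -> "znh" -> "ZNH" -> "Z"
  "ebwtm" -> "bwtm" -> "jebu" -> "jb" -> "JB" -> "J"

"J"; "Z"; "J"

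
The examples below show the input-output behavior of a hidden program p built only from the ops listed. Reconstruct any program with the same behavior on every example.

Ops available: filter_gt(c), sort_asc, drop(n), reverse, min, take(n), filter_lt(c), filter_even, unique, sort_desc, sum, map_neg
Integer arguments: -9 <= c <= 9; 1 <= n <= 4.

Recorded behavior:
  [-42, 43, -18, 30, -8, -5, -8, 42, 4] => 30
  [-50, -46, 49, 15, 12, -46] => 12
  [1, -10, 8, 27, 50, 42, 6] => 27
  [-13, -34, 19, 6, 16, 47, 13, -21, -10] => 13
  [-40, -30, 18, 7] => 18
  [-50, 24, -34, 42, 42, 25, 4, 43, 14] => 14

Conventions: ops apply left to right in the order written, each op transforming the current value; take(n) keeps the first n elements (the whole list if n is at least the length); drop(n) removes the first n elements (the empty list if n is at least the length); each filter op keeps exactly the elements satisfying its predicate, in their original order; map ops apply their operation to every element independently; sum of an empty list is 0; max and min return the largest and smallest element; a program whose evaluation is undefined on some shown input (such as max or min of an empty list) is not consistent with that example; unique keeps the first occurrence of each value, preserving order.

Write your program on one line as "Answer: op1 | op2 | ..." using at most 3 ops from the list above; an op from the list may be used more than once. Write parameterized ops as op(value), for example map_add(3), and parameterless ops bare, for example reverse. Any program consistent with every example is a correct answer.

filter_gt(9) | sort_asc | min

Check, running the answer program on each example:
  [-42, 43, -18, 30, -8, -5, -8, 42, 4] -> [43, 30, 42] -> [30, 42, 43] -> 30
  [-50, -46, 49, 15, 12, -46] -> [49, 15, 12] -> [12, 15, 49] -> 12
  [1, -10, 8, 27, 50, 42, 6] -> [27, 50, 42] -> [27, 42, 50] -> 27
  [-13, -34, 19, 6, 16, 47, 13, -21, -10] -> [19, 16, 47, 13] -> [13, 16, 19, 47] -> 13
  [-40, -30, 18, 7] -> [18] -> [18] -> 18
  [-50, 24, -34, 42, 42, 25, 4, 43, 14] -> [24, 42, 42, 25, 43, 14] -> [14, 24, 25, 42, 42, 43] -> 14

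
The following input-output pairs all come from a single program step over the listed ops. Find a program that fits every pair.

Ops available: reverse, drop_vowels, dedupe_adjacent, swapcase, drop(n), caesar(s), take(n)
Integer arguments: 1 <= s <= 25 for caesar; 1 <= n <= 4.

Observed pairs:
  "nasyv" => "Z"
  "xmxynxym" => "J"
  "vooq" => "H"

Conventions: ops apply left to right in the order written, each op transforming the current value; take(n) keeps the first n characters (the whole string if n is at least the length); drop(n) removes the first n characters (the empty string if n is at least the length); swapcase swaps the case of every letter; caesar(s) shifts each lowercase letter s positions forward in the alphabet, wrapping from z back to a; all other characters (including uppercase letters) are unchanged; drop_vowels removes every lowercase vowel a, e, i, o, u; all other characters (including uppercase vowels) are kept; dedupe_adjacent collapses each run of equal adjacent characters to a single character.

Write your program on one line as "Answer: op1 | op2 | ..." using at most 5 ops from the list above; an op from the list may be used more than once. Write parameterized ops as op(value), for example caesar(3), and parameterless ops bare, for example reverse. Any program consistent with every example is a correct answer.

take(1) | caesar(6) | caesar(6) | swapcase

Check, running the answer program on each example:
  "nasyv" -> "n" -> "t" -> "z" -> "Z"
  "xmxynxym" -> "x" -> "d" -> "j" -> "J"
  "vooq" -> "v" -> "b" -> "h" -> "H"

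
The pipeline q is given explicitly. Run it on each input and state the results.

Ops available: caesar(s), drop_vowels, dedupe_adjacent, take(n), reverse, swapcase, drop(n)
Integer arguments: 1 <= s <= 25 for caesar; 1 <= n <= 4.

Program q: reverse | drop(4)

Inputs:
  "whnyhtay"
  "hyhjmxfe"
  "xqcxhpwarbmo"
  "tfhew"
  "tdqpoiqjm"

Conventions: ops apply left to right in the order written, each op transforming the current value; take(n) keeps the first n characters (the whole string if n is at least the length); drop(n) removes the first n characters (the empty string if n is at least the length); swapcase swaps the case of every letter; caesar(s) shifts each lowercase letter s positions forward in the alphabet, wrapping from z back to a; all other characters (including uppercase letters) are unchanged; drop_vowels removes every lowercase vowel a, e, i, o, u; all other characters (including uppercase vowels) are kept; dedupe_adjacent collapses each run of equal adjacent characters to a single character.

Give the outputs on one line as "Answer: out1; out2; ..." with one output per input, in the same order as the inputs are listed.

Execution, op by op:
  "whnyhtay" -> "yathynhw" -> "ynhw"
  "hyhjmxfe" -> "efxmjhyh" -> "jhyh"
  "xqcxhpwarbmo" -> "ombrawphxcqx" -> "awphxcqx"
  "tfhew" -> "wehft" -> "t"
  "tdqpoiqjm" -> "mjqiopqdt" -> "opqdt"

"ynhw"; "jhyh"; "awphxcqx"; "t"; "opqdt"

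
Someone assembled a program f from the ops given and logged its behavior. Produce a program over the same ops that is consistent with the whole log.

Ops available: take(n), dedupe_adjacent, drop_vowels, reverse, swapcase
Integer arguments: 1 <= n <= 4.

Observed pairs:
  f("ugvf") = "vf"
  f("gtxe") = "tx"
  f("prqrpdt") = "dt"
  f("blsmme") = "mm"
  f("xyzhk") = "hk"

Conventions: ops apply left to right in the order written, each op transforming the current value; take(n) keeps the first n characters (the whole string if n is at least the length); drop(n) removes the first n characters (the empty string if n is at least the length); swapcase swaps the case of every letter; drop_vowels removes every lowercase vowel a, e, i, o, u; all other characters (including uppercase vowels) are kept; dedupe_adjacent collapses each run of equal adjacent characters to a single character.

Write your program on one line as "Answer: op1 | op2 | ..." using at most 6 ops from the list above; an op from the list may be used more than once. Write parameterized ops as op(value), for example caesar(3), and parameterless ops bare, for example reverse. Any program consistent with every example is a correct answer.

reverse | drop_vowels | take(4) | take(2) | reverse

Check, running the answer program on each example:
  "ugvf" -> "fvgu" -> "fvg" -> "fvg" -> "fv" -> "vf"
  "gtxe" -> "extg" -> "xtg" -> "xtg" -> "xt" -> "tx"
  "prqrpdt" -> "tdprqrp" -> "tdprqrp" -> "tdpr" -> "td" -> "dt"
  "blsmme" -> "emmslb" -> "mmslb" -> "mmsl" -> "mm" -> "mm"
  "xyzhk" -> "khzyx" -> "khzyx" -> "khzy" -> "kh" -> "hk"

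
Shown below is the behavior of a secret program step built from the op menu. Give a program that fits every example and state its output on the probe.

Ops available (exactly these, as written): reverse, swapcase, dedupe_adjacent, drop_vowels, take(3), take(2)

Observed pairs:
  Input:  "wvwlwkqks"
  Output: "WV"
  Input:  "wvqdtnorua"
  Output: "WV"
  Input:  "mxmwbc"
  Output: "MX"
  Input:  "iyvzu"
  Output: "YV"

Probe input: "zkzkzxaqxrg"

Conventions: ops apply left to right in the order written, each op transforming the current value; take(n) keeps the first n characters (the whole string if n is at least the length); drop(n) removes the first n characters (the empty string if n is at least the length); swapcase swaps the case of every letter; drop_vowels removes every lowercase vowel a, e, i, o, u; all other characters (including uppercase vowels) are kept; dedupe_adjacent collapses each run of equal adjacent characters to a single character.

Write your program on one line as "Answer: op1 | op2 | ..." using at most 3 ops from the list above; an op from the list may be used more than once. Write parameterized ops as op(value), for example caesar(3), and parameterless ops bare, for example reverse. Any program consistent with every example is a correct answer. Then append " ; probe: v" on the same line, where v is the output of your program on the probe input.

drop_vowels | swapcase | take(2) ; probe: "ZK"

Check, running the answer program on each example:
  "wvwlwkqks" -> "wvwlwkqks" -> "WVWLWKQKS" -> "WV"
  "wvqdtnorua" -> "wvqdtnr" -> "WVQDTNR" -> "WV"
  "mxmwbc" -> "mxmwbc" -> "MXMWBC" -> "MX"
  "iyvzu" -> "yvz" -> "YVZ" -> "YV"
  probe: "zkzkzxaqxrg" -> "zkzkzxqxrg" -> "ZKZKZXQXRG" -> "ZK"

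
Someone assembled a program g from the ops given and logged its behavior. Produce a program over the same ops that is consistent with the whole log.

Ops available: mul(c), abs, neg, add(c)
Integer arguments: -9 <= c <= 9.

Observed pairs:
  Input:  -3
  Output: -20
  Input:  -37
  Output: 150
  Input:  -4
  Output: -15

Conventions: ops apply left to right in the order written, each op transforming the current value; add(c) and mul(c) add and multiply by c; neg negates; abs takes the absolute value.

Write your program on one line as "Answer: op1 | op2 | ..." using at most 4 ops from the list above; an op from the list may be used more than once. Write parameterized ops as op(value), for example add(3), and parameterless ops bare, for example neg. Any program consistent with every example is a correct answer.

abs | add(-2) | add(-5) | mul(5)

Check, running the answer program on each example:
  -3 -> 3 -> 1 -> -4 -> -20
  -37 -> 37 -> 35 -> 30 -> 150
  -4 -> 4 -> 2 -> -3 -> -15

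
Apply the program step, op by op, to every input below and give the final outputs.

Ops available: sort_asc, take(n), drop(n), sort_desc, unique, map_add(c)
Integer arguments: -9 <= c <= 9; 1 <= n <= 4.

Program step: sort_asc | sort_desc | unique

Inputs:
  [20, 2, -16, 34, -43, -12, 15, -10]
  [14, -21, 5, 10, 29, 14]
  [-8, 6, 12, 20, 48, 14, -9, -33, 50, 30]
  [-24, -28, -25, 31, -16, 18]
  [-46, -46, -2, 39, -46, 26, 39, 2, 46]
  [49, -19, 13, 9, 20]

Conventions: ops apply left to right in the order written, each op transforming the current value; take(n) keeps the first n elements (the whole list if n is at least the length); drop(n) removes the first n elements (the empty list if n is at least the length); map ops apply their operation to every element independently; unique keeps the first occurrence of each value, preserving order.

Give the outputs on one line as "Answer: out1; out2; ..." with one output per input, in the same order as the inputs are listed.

Execution, op by op:
  [20, 2, -16, 34, -43, -12, 15, -10] -> [-43, -16, -12, -10, 2, 15, 20, 34] -> [34, 20, 15, 2, -10, -12, -16, -43] -> [34, 20, 15, 2, -10, -12, -16, -43]
  [14, -21, 5, 10, 29, 14] -> [-21, 5, 10, 14, 14, 29] -> [29, 14, 14, 10, 5, -21] -> [29, 14, 10, 5, -21]
  [-8, 6, 12, 20, 48, 14, -9, -33, 50, 30] -> [-33, -9, -8, 6, 12, 14, 20, 30, 48, 50] -> [50, 48, 30, 20, 14, 12, 6, -8, -9, -33] -> [50, 48, 30, 20, 14, 12, 6, -8, -9, -33]
  [-24, -28, -25, 31, -16, 18] -> [-28, -25, -24, -16, 18, 31] -> [31, 18, -16, -24, -25, -28] -> [31, 18, -16, -24, -25, -28]
  [-46, -46, -2, 39, -46, 26, 39, 2, 46] -> [-46, -46, -46, -2, 2, 26, 39, 39, 46] -> [46, 39, 39, 26, 2, -2, -46, -46, -46] -> [46, 39, 26, 2, -2, -46]
  [49, -19, 13, 9, 20] -> [-19, 9, 13, 20, 49] -> [49, 20, 13, 9, -19] -> [49, 20, 13, 9, -19]

[34, 20, 15, 2, -10, -12, -16, -43]; [29, 14, 10, 5, -21]; [50, 48, 30, 20, 14, 12, 6, -8, -9, -33]; [31, 18, -16, -24, -25, -28]; [46, 39, 26, 2, -2, -46]; [49, 20, 13, 9, -19]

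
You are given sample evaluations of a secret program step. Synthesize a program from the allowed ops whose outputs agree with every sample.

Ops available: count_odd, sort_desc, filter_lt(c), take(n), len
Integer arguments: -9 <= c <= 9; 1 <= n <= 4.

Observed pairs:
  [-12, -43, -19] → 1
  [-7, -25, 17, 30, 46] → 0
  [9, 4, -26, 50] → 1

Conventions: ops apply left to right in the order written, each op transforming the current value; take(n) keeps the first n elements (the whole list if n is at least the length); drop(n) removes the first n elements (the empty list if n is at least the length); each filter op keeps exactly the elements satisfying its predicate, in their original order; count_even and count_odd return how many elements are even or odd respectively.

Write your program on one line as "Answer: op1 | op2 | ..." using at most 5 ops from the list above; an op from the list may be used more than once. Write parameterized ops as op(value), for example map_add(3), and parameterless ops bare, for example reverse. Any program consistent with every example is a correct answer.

sort_desc | take(3) | take(2) | count_odd

Check, running the answer program on each example:
  [-12, -43, -19] -> [-12, -19, -43] -> [-12, -19, -43] -> [-12, -19] -> 1
  [-7, -25, 17, 30, 46] -> [46, 30, 17, -7, -25] -> [46, 30, 17] -> [46, 30] -> 0
  [9, 4, -26, 50] -> [50, 9, 4, -26] -> [50, 9, 4] -> [50, 9] -> 1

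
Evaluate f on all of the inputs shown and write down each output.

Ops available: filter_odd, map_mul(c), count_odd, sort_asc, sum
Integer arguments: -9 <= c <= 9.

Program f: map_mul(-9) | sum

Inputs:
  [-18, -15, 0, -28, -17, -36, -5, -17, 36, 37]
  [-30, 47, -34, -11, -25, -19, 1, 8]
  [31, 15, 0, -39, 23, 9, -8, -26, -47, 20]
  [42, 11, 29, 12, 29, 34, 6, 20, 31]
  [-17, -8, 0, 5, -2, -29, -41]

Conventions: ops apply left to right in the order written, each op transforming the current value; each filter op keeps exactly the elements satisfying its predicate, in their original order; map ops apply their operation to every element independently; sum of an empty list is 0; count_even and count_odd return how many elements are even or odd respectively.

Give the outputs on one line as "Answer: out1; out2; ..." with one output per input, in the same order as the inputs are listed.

567; 567; 198; -1926; 828

Execution, op by op:
  [-18, -15, 0, -28, -17, -36, -5, -17, 36, 37] -> [162, 135, 0, 252, 153, 324, 45, 153, -324, -333] -> 567
  [-30, 47, -34, -11, -25, -19, 1, 8] -> [270, -423, 306, 99, 225, 171, -9, -72] -> 567
  [31, 15, 0, -39, 23, 9, -8, -26, -47, 20] -> [-279, -135, 0, 351, -207, -81, 72, 234, 423, -180] -> 198
  [42, 11, 29, 12, 29, 34, 6, 20, 31] -> [-378, -99, -261, -108, -261, -306, -54, -180, -279] -> -1926
  [-17, -8, 0, 5, -2, -29, -41] -> [153, 72, 0, -45, 18, 261, 369] -> 828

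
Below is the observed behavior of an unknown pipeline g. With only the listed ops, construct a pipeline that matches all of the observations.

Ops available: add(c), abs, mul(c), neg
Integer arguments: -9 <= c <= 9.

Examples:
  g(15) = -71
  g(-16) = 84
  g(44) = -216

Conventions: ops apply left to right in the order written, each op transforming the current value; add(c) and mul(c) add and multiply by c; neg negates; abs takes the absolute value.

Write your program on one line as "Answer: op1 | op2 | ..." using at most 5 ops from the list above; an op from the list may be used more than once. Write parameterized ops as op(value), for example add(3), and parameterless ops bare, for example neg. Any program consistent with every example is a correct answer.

neg | mul(-5) | add(-4) | neg

Check, running the answer program on each example:
  15 -> -15 -> 75 -> 71 -> -71
  -16 -> 16 -> -80 -> -84 -> 84
  44 -> -44 -> 220 -> 216 -> -216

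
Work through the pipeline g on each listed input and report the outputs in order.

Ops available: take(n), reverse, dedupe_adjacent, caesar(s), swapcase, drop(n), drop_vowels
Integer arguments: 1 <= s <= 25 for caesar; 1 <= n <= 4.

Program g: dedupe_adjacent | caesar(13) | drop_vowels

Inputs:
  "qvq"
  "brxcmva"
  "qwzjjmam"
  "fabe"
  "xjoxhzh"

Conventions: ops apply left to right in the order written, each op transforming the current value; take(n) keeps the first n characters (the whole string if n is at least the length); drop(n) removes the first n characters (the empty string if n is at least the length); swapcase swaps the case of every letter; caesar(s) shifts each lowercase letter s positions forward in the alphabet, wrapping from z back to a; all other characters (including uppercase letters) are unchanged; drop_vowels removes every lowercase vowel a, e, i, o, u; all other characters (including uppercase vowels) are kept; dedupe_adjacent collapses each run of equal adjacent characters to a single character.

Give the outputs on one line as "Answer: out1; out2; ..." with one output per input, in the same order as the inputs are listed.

"dd"; "kpzn"; "djmwznz"; "snr"; "kwbkm"

Execution, op by op:
  "qvq" -> "qvq" -> "did" -> "dd"
  "brxcmva" -> "brxcmva" -> "oekpzin" -> "kpzn"
  "qwzjjmam" -> "qwzjmam" -> "djmwznz" -> "djmwznz"
  "fabe" -> "fabe" -> "snor" -> "snr"
  "xjoxhzh" -> "xjoxhzh" -> "kwbkumu" -> "kwbkm"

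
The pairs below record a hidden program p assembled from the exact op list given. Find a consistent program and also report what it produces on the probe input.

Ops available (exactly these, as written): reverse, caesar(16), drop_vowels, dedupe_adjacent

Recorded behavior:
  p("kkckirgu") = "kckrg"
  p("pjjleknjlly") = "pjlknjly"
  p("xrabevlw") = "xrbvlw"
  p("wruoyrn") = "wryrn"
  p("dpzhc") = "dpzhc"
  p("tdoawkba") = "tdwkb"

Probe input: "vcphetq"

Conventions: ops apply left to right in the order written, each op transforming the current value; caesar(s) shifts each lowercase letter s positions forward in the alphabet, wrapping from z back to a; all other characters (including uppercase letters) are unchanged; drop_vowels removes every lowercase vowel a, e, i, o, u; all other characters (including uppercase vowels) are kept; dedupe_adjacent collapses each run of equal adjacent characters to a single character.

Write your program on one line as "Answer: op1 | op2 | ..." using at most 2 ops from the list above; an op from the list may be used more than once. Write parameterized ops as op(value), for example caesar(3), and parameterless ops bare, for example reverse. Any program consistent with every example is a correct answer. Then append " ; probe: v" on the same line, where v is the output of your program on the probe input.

dedupe_adjacent | drop_vowels ; probe: "vcphtq"

Check, running the answer program on each example:
  "kkckirgu" -> "kckirgu" -> "kckrg"
  "pjjleknjlly" -> "pjleknjly" -> "pjlknjly"
  "xrabevlw" -> "xrabevlw" -> "xrbvlw"
  "wruoyrn" -> "wruoyrn" -> "wryrn"
  "dpzhc" -> "dpzhc" -> "dpzhc"
  "tdoawkba" -> "tdoawkba" -> "tdwkb"
  probe: "vcphetq" -> "vcphetq" -> "vcphtq"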